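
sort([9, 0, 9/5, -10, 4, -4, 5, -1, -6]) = [-10, -6, -4, -1, 0, 9/5, 4, 5, 9]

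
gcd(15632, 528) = 16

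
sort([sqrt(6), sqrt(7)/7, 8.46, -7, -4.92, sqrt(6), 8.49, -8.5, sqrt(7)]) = [-8.5, -7, -4.92, sqrt(7)/7, sqrt(6), sqrt(6), sqrt(7), 8.46, 8.49]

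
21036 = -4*(-5259)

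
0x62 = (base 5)343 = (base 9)118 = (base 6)242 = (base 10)98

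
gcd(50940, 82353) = 849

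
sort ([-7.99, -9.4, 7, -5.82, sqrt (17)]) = [-9.4, -7.99, -5.82, sqrt (17), 7]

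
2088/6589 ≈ 0.317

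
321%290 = 31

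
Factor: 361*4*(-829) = -1*2^2*19^2*829^1 = -1197076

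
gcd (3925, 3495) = 5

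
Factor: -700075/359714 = -1*2^(-1)*5^2*37^(-1)*41^1*683^1*4861^(-1)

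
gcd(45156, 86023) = 1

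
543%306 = 237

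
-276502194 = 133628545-410130739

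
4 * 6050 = 24200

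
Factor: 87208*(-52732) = -1*2^5*11^1*991^1*13183^1 = -4598652256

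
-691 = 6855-7546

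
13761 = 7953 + 5808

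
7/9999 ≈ 0.000700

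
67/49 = 1 + 18/49≈1.37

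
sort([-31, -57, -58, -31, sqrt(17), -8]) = [-58, -57, -31, -31, -8, sqrt(17)]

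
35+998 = 1033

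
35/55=7/11 ≈ 0.636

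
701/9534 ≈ 0.0735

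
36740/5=7348=7348.00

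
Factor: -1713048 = -1 * 2^3 * 3^1 * 137^1 * 521^1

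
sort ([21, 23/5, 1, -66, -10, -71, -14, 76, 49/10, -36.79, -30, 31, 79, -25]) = [-71, -66, -36.79, -30, -25, -14, -10, 1, 23/5, 49/10, 21, 31, 76, 79]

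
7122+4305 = 11427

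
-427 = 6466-6893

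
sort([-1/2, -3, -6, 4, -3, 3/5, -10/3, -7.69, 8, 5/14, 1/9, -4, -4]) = [-7.69, -6, -4, -4, -10/3, -3, -3, -1/2, 1/9, 5/14, 3/5, 4, 8]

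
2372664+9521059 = 11893723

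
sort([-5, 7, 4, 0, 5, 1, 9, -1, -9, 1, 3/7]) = [-9, -5, -1, 0, 3/7, 1, 1, 4, 5, 7, 9]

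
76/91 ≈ 0.835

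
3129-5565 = -2436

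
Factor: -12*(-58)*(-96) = -1*2^8*3^2*29^1 = -66816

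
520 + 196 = 716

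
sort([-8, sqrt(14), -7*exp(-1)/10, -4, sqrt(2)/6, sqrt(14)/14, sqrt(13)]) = [-8, -4, -7*exp(-1)/10, sqrt(2)/6, sqrt(14)/14, sqrt(13), sqrt(14)]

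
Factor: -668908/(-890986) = 2^1 * 19^(-1) * 43^1 * 3889^1 * 23447^(-1) = 334454/445493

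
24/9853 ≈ 0.00244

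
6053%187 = 69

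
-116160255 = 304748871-420909126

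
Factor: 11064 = 2^3*3^1*461^1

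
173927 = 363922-189995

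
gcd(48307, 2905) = 7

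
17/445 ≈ 0.0382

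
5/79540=1/15908 ≈ 0.0000629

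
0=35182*0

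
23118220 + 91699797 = 114818017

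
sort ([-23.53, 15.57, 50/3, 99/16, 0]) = [-23.53, 0, 99/16, 15.57, 50/3]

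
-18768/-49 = 383+1/49 ≈ 383.02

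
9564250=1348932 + 8215318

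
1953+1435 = 3388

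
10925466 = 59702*183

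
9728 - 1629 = 8099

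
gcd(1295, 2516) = 37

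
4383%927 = 675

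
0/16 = 0 = 0.00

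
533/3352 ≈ 0.159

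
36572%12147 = 131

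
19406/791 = 24 + 422/791≈24.53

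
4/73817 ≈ 0.0000542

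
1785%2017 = 1785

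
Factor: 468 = 2^2 * 3^2 * 13^1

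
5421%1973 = 1475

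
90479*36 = 3257244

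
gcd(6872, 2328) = 8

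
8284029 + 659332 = 8943361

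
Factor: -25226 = -1*2^1*12613^1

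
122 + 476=598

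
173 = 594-421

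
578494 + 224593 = 803087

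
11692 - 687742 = -676050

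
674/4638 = 337/2319 ≈ 0.145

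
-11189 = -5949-5240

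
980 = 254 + 726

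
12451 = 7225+5226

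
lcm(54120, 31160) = 1028280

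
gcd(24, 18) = 6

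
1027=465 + 562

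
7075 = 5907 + 1168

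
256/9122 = 128/4561 ≈ 0.0281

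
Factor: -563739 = -1 * 3^1 * 11^2 * 1553^1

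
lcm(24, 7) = 168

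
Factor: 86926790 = 2^1 * 5^1 * 31^1 * 280409^1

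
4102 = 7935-3833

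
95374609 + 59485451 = 154860060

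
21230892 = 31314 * 678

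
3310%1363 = 584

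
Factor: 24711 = 3^1*8237^1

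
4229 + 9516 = 13745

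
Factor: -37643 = -1 * 37643^1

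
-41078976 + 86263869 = 45184893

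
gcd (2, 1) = 1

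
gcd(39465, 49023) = 9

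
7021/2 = 3510 + 1/2 = 3510.50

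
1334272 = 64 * 20848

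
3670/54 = 1835/27 ≈ 67.96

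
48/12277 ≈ 0.00391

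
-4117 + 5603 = 1486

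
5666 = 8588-2922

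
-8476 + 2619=-5857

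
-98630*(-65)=6410950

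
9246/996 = 9 + 47/166 ≈ 9.28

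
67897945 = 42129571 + 25768374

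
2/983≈0.00203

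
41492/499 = 83 + 75/499 ≈ 83.15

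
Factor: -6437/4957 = -1 * 41^1 * 157^1 * 4957^(-1) 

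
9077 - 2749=6328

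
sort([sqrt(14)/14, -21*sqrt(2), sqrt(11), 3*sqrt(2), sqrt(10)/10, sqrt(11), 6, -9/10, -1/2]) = [-21*sqrt(2), -9/10, -1/2, sqrt(14)/14, sqrt(10)/10, sqrt(11), sqrt(11), 3*sqrt(2), 6]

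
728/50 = 364/25 = 14.56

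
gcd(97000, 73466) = 2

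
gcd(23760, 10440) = 360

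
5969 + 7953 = 13922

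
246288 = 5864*42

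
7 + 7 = 14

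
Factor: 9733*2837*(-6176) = -1*2^5*193^1*2837^1*9733^1 = -170534929696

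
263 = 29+234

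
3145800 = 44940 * 70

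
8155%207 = 82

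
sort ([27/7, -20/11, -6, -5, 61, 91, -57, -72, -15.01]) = [-72, -57, -15.01, -6, -5, -20/11, 27/7, 61, 91]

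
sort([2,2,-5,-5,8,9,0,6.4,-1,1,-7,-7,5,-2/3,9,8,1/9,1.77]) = [-7,-7,-5,-5,-1,-2/3,0,1/9,1,1.77,2,2,5,6.4,8,8,9,9]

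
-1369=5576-6945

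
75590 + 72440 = 148030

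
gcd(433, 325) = 1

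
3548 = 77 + 3471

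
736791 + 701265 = 1438056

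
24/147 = 8/49 ≈ 0.163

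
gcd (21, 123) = 3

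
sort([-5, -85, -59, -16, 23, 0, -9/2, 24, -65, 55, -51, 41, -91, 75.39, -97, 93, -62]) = [-97, -91, -85, -65, -62, -59, -51, -16, -5, -9/2, 0, 23, 24, 41, 55, 75.39, 93]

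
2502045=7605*329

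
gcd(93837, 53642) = 1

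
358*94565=33854270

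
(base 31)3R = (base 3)11110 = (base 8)170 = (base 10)120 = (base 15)80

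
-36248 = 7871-44119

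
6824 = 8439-1615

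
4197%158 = 89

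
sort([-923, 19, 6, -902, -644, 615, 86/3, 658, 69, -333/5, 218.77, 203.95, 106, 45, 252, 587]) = [-923, -902, -644, -333/5, 6, 19, 86/3, 45, 69, 106, 203.95, 218.77, 252, 587, 615, 658]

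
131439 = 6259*21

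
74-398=-324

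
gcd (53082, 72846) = 54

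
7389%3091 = 1207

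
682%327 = 28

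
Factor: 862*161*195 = 2^1*3^1*5^1*7^1*13^1*23^1*431^1 = 27062490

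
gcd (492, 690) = 6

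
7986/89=89 + 65/89 ≈ 89.73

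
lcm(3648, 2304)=43776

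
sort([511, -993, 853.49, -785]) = [-993, -785, 511, 853.49]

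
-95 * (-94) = 8930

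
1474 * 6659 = 9815366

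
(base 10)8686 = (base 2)10000111101110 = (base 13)3c52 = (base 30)9jg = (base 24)f1m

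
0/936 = 0 = 0.00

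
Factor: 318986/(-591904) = -1*2^(-4)*53^(-1)*457^1 = -457/848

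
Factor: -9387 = -1 * 3^2 * 7^1 * 149^1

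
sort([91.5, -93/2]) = [-93/2, 91.5]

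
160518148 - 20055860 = 140462288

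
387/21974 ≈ 0.0176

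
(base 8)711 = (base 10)457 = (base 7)1222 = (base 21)10g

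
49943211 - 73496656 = -23553445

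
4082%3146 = 936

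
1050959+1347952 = 2398911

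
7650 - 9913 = -2263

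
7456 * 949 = 7075744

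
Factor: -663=-1*3^1*13^1*17^1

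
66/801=22/267 ≈ 0.0824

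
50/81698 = 25/40849 ≈ 0.000612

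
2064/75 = 27+13/25 = 27.52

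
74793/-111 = -24931/37 ≈ -673.81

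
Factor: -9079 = -1 * 7^1 * 1297^1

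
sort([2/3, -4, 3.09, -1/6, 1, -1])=[-4, -1, -1/6, 2/3, 1, 3.09]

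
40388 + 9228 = 49616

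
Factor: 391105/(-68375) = -1*5^(-2)*11^1*13^1 = -143/25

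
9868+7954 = 17822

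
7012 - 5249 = 1763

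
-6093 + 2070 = -4023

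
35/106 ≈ 0.330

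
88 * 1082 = 95216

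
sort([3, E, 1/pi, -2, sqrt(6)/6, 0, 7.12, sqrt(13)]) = [-2, 0, 1/pi, sqrt(6)/6, E, 3, sqrt(13), 7.12]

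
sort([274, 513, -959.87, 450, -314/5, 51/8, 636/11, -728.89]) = [-959.87, -728.89, -314/5, 51/8, 636/11, 274, 450, 513]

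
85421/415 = 205 + 346/415 ≈ 205.83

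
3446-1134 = 2312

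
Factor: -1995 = -1 * 3^1 * 5^1 * 7^1 * 19^1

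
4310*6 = 25860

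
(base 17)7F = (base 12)B2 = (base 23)5J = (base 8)206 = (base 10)134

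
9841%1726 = 1211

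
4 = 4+0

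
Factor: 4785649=11^1 * 435059^1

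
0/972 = 0 = 0.00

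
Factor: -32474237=-1 * 32474237^1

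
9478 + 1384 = 10862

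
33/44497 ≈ 0.000742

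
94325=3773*25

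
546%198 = 150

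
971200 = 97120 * 10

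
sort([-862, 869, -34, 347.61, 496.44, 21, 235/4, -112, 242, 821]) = [-862, -112, -34, 21, 235/4, 242, 347.61, 496.44, 821, 869]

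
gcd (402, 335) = 67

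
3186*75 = 238950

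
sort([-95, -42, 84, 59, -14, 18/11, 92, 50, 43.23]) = [-95, -42, -14, 18/11, 43.23, 50, 59, 84, 92]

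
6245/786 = 7 + 743/786 ≈ 7.95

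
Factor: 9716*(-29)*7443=-1*2^2*3^2*7^1*29^1*347^1*827^1=-2097169452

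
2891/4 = 722 + 3/4 = 722.75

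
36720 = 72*510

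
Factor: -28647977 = -1*28647977^1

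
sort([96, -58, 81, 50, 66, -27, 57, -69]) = [-69, -58, -27, 50, 57, 66, 81, 96]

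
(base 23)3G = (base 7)151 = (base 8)125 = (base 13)67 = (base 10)85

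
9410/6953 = 1 + 2457/6953 ≈ 1.35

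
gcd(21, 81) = 3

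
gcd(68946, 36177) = 3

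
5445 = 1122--4323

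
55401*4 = 221604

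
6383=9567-3184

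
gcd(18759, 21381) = 3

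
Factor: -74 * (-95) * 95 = 2^1 * 5^2 * 19^2 * 37^1 = 667850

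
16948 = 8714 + 8234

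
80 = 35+45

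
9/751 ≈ 0.0120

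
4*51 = 204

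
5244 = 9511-4267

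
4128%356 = 212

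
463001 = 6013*77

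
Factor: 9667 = 7^1*1381^1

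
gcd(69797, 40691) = 7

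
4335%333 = 6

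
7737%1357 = 952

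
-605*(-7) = 4235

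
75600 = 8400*9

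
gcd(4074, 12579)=21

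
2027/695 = 2 + 637/695 ≈ 2.92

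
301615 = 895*337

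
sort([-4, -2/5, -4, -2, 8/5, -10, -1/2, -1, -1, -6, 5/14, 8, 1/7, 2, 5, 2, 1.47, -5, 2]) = [-10, -6, -5, -4, -4, -2, -1, -1, -1/2, -2/5, 1/7, 5/14, 1.47, 8/5, 2, 2, 2, 5, 8]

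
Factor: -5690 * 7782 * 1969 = -1 * 2^2 * 3^1 * 5^1 * 11^1 * 179^1 * 569^1 * 1297^1 = -87186493020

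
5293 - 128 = 5165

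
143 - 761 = -618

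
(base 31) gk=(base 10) 516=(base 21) 13c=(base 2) 1000000100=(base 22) 11a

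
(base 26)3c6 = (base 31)2dl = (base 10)2346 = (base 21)56f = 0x92a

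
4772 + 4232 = 9004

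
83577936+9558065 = 93136001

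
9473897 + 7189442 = 16663339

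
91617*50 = 4580850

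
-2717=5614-8331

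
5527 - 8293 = -2766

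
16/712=2/89 ≈ 0.0225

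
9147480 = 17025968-7878488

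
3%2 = 1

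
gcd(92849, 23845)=1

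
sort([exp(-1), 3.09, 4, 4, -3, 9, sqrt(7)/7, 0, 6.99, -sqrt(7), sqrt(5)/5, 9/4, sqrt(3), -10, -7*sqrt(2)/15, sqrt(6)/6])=[-10, -3, -sqrt(7), -7*sqrt(2)/15, 0, exp(-1), sqrt(7)/7, sqrt(6)/6, sqrt(5)/5, sqrt(3), 9/4, 3.09, 4, 4, 6.99, 9]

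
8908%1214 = 410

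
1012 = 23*44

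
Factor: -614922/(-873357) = 2^1*7^1*11^4*89^(-1)*3271^(-1) = 204974/291119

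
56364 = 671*84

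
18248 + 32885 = 51133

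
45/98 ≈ 0.459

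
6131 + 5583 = 11714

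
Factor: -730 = -1 * 2^1 * 5^1 * 73^1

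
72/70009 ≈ 0.00103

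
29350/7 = 4192 + 6/7 ≈ 4192.86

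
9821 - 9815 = 6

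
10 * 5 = 50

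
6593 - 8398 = -1805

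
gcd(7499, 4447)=1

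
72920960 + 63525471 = 136446431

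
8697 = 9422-725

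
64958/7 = 9279 + 5/7 ≈ 9279.71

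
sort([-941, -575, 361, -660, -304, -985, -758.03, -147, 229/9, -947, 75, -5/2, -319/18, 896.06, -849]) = [-985, -947, -941, -849, -758.03, -660, -575, -304, -147, -319/18, -5/2, 229/9, 75, 361, 896.06]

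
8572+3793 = 12365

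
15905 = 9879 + 6026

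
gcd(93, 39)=3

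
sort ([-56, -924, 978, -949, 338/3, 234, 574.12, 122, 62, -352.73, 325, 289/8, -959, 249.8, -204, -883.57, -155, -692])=[-959, -949, -924, -883.57, -692, -352.73, -204, -155, -56, 289/8, 62, 338/3, 122, 234, 249.8, 325, 574.12, 978]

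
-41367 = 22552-63919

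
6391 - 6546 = -155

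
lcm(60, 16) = 240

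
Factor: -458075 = -1*5^2*73^1*251^1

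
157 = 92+65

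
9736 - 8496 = 1240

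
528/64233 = 176/21411 ≈ 0.00822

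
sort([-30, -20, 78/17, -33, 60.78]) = [-33, -30, -20, 78/17, 60.78]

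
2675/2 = 1337 + 1/2 = 1337.50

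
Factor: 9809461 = 43^1 * 228127^1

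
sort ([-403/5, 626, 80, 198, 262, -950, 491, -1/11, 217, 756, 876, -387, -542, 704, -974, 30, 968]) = [-974, -950, -542, -387, -403/5, -1/11, 30, 80, 198, 217, 262, 491, 626, 704, 756, 876, 968]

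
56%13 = 4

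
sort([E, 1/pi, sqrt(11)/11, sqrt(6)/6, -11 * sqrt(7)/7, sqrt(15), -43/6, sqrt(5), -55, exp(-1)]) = [-55, -43/6, -11 * sqrt(7)/7, sqrt(11)/11, 1/pi, exp(-1), sqrt(6)/6, sqrt(5), E, sqrt(15)]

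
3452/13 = 265+7/13 ≈ 265.54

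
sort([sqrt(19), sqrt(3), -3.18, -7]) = [-7, -3.18, sqrt(3), sqrt(19)]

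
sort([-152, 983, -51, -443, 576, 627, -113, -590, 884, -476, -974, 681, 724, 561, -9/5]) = [-974, -590, -476, -443, -152, -113, -51, -9/5, 561, 576, 627, 681, 724, 884, 983]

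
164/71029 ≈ 0.00231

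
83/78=1 + 5/78≈1.06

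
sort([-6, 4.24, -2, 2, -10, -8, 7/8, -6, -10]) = [-10, -10, -8, -6, -6, -2, 7/8, 2, 4.24]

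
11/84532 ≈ 0.000130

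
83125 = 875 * 95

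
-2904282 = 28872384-31776666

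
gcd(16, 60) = 4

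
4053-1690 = 2363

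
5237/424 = 12+149/424 ≈ 12.35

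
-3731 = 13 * (-287)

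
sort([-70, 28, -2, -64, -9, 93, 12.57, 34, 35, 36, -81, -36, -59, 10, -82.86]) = [-82.86, -81, -70, -64, -59, -36, -9, -2, 10, 12.57, 28, 34, 35, 36, 93]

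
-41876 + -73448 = -115324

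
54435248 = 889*61232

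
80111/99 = 809 + 20/99≈809.20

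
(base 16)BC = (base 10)188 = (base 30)68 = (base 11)161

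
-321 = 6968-7289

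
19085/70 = 272+9/14 ≈ 272.64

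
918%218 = 46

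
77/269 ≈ 0.286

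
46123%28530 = 17593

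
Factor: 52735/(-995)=-1*53^1=-53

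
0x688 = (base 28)23k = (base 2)11010001000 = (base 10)1672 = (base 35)1cr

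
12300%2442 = 90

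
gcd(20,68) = 4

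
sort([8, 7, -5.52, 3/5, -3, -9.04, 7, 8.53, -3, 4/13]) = [-9.04, -5.52, -3, -3, 4/13, 3/5, 7, 7, 8, 8.53]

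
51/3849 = 17/1283 ≈ 0.0133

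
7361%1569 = 1085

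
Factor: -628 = -1 * 2^2 * 157^1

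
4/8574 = 2/4287 ≈ 0.000467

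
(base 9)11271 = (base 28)9gc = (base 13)3562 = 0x1d5c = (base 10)7516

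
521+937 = 1458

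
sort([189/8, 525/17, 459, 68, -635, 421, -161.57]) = [-635, -161.57, 189/8, 525/17, 68, 421, 459]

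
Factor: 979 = 11^1*89^1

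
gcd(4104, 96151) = 1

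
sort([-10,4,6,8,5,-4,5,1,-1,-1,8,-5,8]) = [-10,-5,-4,-1,-1,1,4,5,5,6,8,8,8]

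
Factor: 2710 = 2^1*5^1*271^1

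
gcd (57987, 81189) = 9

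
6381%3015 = 351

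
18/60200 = 9/30100 ≈ 0.000299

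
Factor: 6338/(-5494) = -1 * 41^(-1) * 67^(-1) * 3169^1 = -3169/2747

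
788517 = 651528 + 136989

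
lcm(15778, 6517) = 299782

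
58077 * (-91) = -5285007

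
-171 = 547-718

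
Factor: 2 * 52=2^3 * 13^1=104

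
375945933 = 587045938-211100005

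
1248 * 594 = 741312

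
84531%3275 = 2656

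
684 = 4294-3610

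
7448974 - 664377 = 6784597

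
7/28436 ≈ 0.000246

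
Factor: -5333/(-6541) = 31^(-1) * 211^(-1) * 5333^1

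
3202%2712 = 490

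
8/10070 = 4/5035 ≈ 0.000794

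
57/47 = 1 + 10/47 ≈ 1.21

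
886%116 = 74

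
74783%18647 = 195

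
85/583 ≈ 0.146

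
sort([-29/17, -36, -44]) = [-44, -36, -29/17]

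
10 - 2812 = -2802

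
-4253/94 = -45 - 23/94 ≈ -45.24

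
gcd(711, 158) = 79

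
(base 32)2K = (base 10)84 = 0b1010100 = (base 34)2G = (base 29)2Q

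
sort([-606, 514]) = [-606, 514]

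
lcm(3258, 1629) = 3258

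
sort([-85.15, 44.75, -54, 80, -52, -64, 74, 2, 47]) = [-85.15, -64, -54, -52, 2, 44.75, 47, 74, 80]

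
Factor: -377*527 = -1*13^1*17^1*29^1*31^1 = -198679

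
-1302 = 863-2165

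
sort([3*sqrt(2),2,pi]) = [2,pi,3*sqrt(2)]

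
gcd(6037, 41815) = 1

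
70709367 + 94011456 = 164720823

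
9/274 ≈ 0.0328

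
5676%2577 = 522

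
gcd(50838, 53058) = 222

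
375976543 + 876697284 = 1252673827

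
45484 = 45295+189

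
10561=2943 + 7618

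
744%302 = 140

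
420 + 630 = 1050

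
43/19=2+5/19 ≈ 2.26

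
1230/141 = 410/47 ≈ 8.72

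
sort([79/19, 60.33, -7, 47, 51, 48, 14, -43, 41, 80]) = [-43, -7, 79/19, 14, 41, 47, 48, 51, 60.33, 80]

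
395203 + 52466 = 447669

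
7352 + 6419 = 13771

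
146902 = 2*73451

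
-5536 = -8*692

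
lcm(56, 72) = 504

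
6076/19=319 + 15/19 ≈ 319.79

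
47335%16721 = 13893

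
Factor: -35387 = -1*11^1*3217^1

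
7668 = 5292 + 2376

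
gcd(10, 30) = 10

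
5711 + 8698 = 14409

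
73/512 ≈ 0.143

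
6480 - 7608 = -1128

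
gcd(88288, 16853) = 1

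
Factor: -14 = -1*2^1*7^1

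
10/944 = 5/472 ≈ 0.0106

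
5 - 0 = 5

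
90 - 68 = 22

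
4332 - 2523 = 1809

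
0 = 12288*0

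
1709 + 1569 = 3278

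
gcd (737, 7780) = 1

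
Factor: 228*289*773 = 2^2*3^1*17^2*19^1*773^1 = 50934516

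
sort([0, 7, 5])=[0, 5, 7]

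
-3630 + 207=-3423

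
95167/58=1640+47/58 ≈ 1640.81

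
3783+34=3817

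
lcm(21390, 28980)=898380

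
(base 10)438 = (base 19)141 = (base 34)cu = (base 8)666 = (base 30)ei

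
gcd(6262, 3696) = 2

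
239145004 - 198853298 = 40291706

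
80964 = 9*8996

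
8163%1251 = 657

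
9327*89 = 830103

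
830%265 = 35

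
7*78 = 546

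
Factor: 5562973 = 13^2*32917^1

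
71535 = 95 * 753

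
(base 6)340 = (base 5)1012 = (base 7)246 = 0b10000100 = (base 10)132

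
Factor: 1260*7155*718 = 2^3*3^5*5^2*7^1*53^1*359^1 = 6472985400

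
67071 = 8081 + 58990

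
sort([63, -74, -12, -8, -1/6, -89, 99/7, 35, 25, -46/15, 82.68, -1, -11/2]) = [-89, -74, -12, -8, -11/2, -46/15, -1, -1/6, 99/7, 25, 35, 63, 82.68]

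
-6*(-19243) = 115458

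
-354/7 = -50 - 4/7 ≈ -50.57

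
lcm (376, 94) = 376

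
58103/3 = 19367 + 2/3 ≈ 19367.67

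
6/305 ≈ 0.0197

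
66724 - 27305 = 39419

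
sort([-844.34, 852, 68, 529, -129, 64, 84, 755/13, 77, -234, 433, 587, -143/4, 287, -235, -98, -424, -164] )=[-844.34, -424, -235, -234, -164, -129, -98, -143/4, 755/13, 64, 68, 77, 84, 287, 433, 529, 587, 852] 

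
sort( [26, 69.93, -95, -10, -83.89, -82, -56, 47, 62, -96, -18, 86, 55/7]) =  [-96, -95, -83.89, -82, -56, -18, -10, 55/7, 26, 47, 62, 69.93, 86]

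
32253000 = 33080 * 975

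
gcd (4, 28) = 4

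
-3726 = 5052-8778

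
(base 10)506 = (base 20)156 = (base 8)772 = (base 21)132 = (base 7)1322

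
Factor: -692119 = -1*79^1*8761^1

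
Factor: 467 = 467^1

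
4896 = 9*544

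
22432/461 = 48 + 304/461 ≈ 48.66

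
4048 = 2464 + 1584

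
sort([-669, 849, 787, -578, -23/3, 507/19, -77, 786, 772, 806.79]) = [-669, -578, -77, -23/3, 507/19, 772, 786, 787, 806.79, 849]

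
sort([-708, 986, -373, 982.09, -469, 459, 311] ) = [-708, -469, -373, 311, 459, 982.09, 986] 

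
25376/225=112 + 176/225 ≈ 112.78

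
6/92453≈0.0000649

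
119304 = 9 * 13256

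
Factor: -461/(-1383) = 3^(-1) = 1/3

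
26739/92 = 290 + 59/92 ≈ 290.64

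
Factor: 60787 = 89^1*683^1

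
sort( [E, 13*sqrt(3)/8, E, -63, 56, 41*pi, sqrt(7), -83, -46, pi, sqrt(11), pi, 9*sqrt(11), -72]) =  [-83, -72, -63, -46, sqrt(7), E, E, 13*sqrt(3)/8, pi, pi, sqrt(11), 9*sqrt(11), 56, 41*pi]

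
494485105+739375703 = 1233860808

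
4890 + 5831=10721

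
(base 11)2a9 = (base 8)551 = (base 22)g9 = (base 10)361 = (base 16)169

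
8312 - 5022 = 3290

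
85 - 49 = 36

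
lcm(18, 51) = 306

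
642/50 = 321/25 = 12.84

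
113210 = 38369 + 74841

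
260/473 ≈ 0.550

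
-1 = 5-6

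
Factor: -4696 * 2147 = -1 * 2^3 * 19^1 * 113^1 * 587^1 = -10082312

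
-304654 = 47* (-6482)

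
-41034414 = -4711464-36322950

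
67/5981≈0.0112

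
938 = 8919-7981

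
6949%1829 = 1462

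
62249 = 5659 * 11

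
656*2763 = 1812528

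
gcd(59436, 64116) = 468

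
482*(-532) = -256424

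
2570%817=119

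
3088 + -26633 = -23545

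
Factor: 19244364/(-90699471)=-1 * 2^2 * 3^(-1) * 17^(-2) * 34871^(-1) * 1603697^1=-6414788/30233157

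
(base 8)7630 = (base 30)4d2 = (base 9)5425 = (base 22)85a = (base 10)3992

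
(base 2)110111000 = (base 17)18f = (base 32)do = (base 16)1b8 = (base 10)440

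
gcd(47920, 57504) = 9584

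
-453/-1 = 453 = 453.00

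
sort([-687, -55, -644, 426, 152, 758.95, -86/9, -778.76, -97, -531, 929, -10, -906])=[-906, -778.76, -687, -644, -531, -97, -55, -10, -86/9, 152, 426, 758.95, 929]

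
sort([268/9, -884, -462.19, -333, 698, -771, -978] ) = [-978, -884, -771, -462.19, -333, 268/9, 698] 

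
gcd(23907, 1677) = 39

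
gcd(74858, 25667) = 1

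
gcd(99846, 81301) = 1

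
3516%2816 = 700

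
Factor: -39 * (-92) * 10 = 2^3 * 3^1 * 5^1 * 13^1 * 23^1 = 35880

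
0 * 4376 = 0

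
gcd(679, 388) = 97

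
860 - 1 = 859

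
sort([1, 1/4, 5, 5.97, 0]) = [0, 1/4, 1, 5, 5.97]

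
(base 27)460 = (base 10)3078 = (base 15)da3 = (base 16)c06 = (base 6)22130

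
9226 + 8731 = 17957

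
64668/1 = 64668 = 64668.00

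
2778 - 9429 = -6651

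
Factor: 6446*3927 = 2^1*3^1*7^1*11^2*17^1*293^1 = 25313442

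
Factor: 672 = 2^5*3^1*7^1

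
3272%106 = 92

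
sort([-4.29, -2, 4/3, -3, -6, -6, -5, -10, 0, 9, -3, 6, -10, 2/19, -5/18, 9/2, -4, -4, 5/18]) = [-10, -10, -6, -6, -5, -4.29, -4, -4, -3, -3, -2, -5/18, 0, 2/19, 5/18, 4/3, 9/2, 6, 9]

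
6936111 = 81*85631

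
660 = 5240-4580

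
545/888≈0.614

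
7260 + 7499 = 14759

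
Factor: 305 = 5^1 * 61^1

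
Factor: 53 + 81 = 2^1*67^1 = 134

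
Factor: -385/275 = -1*5^(-1)*7^1 = -7/5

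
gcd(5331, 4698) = 3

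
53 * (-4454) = -236062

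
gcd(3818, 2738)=2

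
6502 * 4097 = 26638694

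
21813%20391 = 1422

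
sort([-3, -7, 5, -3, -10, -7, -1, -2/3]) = [-10, -7, -7, -3, -3, -1, -2/3, 5]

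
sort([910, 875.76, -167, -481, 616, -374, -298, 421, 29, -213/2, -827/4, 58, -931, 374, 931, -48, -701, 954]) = [-931, -701, -481, -374, -298, -827/4, -167, -213/2, -48, 29, 58, 374, 421, 616, 875.76, 910, 931, 954]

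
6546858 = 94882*69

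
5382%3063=2319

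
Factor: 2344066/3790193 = 2^1 * 11^(-1) * 23^(-1) * 71^(-1) * 211^(-1) * 269^1 * 4357^1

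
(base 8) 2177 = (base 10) 1151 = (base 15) 51b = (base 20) 2hb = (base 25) 1l1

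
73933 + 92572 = 166505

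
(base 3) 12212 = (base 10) 158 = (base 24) 6e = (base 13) c2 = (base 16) 9e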